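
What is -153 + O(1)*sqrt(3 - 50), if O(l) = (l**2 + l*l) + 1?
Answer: -153 + 3*I*sqrt(47) ≈ -153.0 + 20.567*I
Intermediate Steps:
O(l) = 1 + 2*l**2 (O(l) = (l**2 + l**2) + 1 = 2*l**2 + 1 = 1 + 2*l**2)
-153 + O(1)*sqrt(3 - 50) = -153 + (1 + 2*1**2)*sqrt(3 - 50) = -153 + (1 + 2*1)*sqrt(-47) = -153 + (1 + 2)*(I*sqrt(47)) = -153 + 3*(I*sqrt(47)) = -153 + 3*I*sqrt(47)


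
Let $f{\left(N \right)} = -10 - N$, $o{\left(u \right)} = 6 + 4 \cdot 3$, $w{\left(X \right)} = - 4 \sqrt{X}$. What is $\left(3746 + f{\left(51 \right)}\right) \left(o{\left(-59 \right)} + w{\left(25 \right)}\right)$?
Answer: $-7370$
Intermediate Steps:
$o{\left(u \right)} = 18$ ($o{\left(u \right)} = 6 + 12 = 18$)
$\left(3746 + f{\left(51 \right)}\right) \left(o{\left(-59 \right)} + w{\left(25 \right)}\right) = \left(3746 - 61\right) \left(18 - 4 \sqrt{25}\right) = \left(3746 - 61\right) \left(18 - 20\right) = 3685 \left(-2\right) = -7370$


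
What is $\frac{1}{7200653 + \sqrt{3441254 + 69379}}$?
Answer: $\frac{7200653}{51849400115776} - \frac{\sqrt{3510633}}{51849400115776} \approx 1.3884 \cdot 10^{-7}$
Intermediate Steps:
$\frac{1}{7200653 + \sqrt{3441254 + 69379}} = \frac{1}{7200653 + \sqrt{3510633}}$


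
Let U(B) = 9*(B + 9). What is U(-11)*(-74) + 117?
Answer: 1449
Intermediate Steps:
U(B) = 81 + 9*B (U(B) = 9*(9 + B) = 81 + 9*B)
U(-11)*(-74) + 117 = (81 + 9*(-11))*(-74) + 117 = (81 - 99)*(-74) + 117 = -18*(-74) + 117 = 1332 + 117 = 1449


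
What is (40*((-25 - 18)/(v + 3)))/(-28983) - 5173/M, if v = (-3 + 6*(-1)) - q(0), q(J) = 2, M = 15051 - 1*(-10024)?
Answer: -155320184/726748725 ≈ -0.21372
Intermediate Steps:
M = 25075 (M = 15051 + 10024 = 25075)
v = -11 (v = (-3 + 6*(-1)) - 1*2 = (-3 - 6) - 2 = -9 - 2 = -11)
(40*((-25 - 18)/(v + 3)))/(-28983) - 5173/M = (40*((-25 - 18)/(-11 + 3)))/(-28983) - 5173/25075 = (40*(-43/(-8)))*(-1/28983) - 5173*1/25075 = (40*(-43*(-⅛)))*(-1/28983) - 5173/25075 = (40*(43/8))*(-1/28983) - 5173/25075 = 215*(-1/28983) - 5173/25075 = -215/28983 - 5173/25075 = -155320184/726748725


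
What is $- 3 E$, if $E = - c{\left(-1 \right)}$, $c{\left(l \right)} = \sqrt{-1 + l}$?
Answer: $3 i \sqrt{2} \approx 4.2426 i$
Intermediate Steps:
$E = - i \sqrt{2}$ ($E = - \sqrt{-1 - 1} = - \sqrt{-2} = - i \sqrt{2} \approx - 1.4142 i$)
$- 3 E = - 3 \left(- i \sqrt{2}\right) = - \left(-3\right) i \sqrt{2} = 3 i \sqrt{2}$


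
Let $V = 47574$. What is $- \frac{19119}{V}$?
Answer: $- \frac{6373}{15858} \approx -0.40188$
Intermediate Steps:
$- \frac{19119}{V} = - \frac{19119}{47574} = \left(-19119\right) \frac{1}{47574} = - \frac{6373}{15858}$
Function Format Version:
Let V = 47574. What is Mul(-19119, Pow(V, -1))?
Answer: Rational(-6373, 15858) ≈ -0.40188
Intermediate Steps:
Mul(-19119, Pow(V, -1)) = Mul(-19119, Pow(47574, -1)) = Mul(-19119, Rational(1, 47574)) = Rational(-6373, 15858)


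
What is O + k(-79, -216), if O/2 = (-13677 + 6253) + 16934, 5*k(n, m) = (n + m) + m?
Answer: 94589/5 ≈ 18918.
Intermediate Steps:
k(n, m) = n/5 + 2*m/5 (k(n, m) = ((n + m) + m)/5 = ((m + n) + m)/5 = (n + 2*m)/5 = n/5 + 2*m/5)
O = 19020 (O = 2*((-13677 + 6253) + 16934) = 2*(-7424 + 16934) = 2*9510 = 19020)
O + k(-79, -216) = 19020 + ((1/5)*(-79) + (2/5)*(-216)) = 19020 + (-79/5 - 432/5) = 19020 - 511/5 = 94589/5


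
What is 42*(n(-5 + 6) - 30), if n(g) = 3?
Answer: -1134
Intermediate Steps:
42*(n(-5 + 6) - 30) = 42*(3 - 30) = 42*(-27) = -1134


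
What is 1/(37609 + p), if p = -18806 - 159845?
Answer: -1/141042 ≈ -7.0901e-6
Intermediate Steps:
p = -178651
1/(37609 + p) = 1/(37609 - 178651) = 1/(-141042) = -1/141042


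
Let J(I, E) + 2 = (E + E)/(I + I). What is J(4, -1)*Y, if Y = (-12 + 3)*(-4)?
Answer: -81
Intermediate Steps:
J(I, E) = -2 + E/I (J(I, E) = -2 + (E + E)/(I + I) = -2 + (2*E)/((2*I)) = -2 + (2*E)*(1/(2*I)) = -2 + E/I)
Y = 36 (Y = -9*(-4) = 36)
J(4, -1)*Y = (-2 - 1/4)*36 = -9/4*36 = -81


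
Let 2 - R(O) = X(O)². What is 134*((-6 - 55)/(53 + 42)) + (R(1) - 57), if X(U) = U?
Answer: -13494/95 ≈ -142.04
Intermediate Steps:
R(O) = 2 - O²
134*((-6 - 55)/(53 + 42)) + (R(1) - 57) = 134*((-6 - 55)/(53 + 42)) + ((2 - 1*1²) - 57) = 134*(-61/95) + ((2 - 1*1) - 57) = 134*(-61*1/95) + ((2 - 1) - 57) = 134*(-61/95) + (1 - 57) = -8174/95 - 56 = -13494/95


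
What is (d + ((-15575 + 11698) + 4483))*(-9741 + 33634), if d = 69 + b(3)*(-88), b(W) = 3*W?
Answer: -2795481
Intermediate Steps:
d = -723 (d = 69 + (3*3)*(-88) = 69 + 9*(-88) = 69 - 792 = -723)
(d + ((-15575 + 11698) + 4483))*(-9741 + 33634) = (-723 + ((-15575 + 11698) + 4483))*(-9741 + 33634) = (-723 + (-3877 + 4483))*23893 = (-723 + 606)*23893 = -117*23893 = -2795481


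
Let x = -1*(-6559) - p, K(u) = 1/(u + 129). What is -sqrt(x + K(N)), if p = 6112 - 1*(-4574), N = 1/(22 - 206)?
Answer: -I*sqrt(2324942011335)/23735 ≈ -64.242*I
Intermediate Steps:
N = -1/184 (N = 1/(-184) = -1/184 ≈ -0.0054348)
K(u) = 1/(129 + u)
p = 10686 (p = 6112 + 4574 = 10686)
x = -4127 (x = -1*(-6559) - 1*10686 = 6559 - 10686 = -4127)
-sqrt(x + K(N)) = -sqrt(-4127 + 1/(129 - 1/184)) = -sqrt(-4127 + 1/(23735/184)) = -sqrt(-4127 + 184/23735) = -sqrt(-97954161/23735) = -I*sqrt(2324942011335)/23735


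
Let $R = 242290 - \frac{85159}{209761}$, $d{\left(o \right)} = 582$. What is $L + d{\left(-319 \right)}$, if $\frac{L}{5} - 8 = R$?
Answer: $\frac{254245008997}{209761} \approx 1.2121 \cdot 10^{6}$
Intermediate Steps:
$R = \frac{50822907531}{209761}$ ($R = 242290 - 85159 \cdot \frac{1}{209761} = 242290 - \frac{85159}{209761} = \frac{50822907531}{209761} \approx 2.4229 \cdot 10^{5}$)
$L = \frac{254122928095}{209761}$ ($L = 40 + 5 \cdot \frac{50822907531}{209761} = 40 + \frac{254114537655}{209761} = \frac{254122928095}{209761} \approx 1.2115 \cdot 10^{6}$)
$L + d{\left(-319 \right)} = \frac{254122928095}{209761} + 582 = \frac{254245008997}{209761}$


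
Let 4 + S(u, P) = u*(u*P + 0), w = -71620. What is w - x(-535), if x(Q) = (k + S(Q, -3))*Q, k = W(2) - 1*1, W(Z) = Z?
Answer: -459464350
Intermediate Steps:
S(u, P) = -4 + P*u² (S(u, P) = -4 + u*(u*P + 0) = -4 + u*(P*u + 0) = -4 + u*(P*u) = -4 + P*u²)
k = 1 (k = 2 - 1*1 = 2 - 1 = 1)
x(Q) = Q*(-3 - 3*Q²) (x(Q) = (1 + (-4 - 3*Q²))*Q = (-3 - 3*Q²)*Q = Q*(-3 - 3*Q²))
w - x(-535) = -71620 - (-3)*(-535)*(1 + (-535)²) = -71620 - (-3)*(-535)*(1 + 286225) = -71620 - (-3)*(-535)*286226 = -71620 - 1*459392730 = -71620 - 459392730 = -459464350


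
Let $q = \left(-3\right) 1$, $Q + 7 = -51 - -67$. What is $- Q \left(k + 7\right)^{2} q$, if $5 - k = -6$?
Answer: $8748$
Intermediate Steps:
$k = 11$ ($k = 5 - -6 = 5 + 6 = 11$)
$Q = 9$ ($Q = -7 - -16 = -7 + \left(-51 + 67\right) = -7 + 16 = 9$)
$q = -3$
$- Q \left(k + 7\right)^{2} q = - 9 \left(11 + 7\right)^{2} \left(-3\right) = - 9 \cdot 18^{2} \left(-3\right) = - 9 \cdot 324 \left(-3\right) = - 2916 \left(-3\right) = \left(-1\right) \left(-8748\right) = 8748$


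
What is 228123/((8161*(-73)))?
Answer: -228123/595753 ≈ -0.38292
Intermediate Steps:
228123/((8161*(-73))) = 228123/(-595753) = 228123*(-1/595753) = -228123/595753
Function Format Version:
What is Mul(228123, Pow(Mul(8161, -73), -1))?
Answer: Rational(-228123, 595753) ≈ -0.38292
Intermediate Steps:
Mul(228123, Pow(Mul(8161, -73), -1)) = Mul(228123, Pow(-595753, -1)) = Mul(228123, Rational(-1, 595753)) = Rational(-228123, 595753)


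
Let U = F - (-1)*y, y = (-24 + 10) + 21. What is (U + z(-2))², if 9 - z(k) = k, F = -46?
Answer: 784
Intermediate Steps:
z(k) = 9 - k
y = 7 (y = -14 + 21 = 7)
U = -39 (U = -46 - (-1)*7 = -46 - 1*(-7) = -46 + 7 = -39)
(U + z(-2))² = (-39 + (9 - 1*(-2)))² = (-39 + (9 + 2))² = (-39 + 11)² = (-28)² = 784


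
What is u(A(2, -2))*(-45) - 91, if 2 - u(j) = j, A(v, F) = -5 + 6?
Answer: -136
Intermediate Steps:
A(v, F) = 1
u(j) = 2 - j
u(A(2, -2))*(-45) - 91 = (2 - 1*1)*(-45) - 91 = (2 - 1)*(-45) - 91 = 1*(-45) - 91 = -45 - 91 = -136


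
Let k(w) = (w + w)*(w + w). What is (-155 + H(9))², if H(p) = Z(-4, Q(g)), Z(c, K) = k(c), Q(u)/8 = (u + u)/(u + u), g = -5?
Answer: 8281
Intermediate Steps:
k(w) = 4*w² (k(w) = (2*w)*(2*w) = 4*w²)
Q(u) = 8 (Q(u) = 8*((u + u)/(u + u)) = 8*((2*u)/((2*u))) = 8*((2*u)*(1/(2*u))) = 8*1 = 8)
Z(c, K) = 4*c²
H(p) = 64 (H(p) = 4*(-4)² = 4*16 = 64)
(-155 + H(9))² = (-155 + 64)² = (-91)² = 8281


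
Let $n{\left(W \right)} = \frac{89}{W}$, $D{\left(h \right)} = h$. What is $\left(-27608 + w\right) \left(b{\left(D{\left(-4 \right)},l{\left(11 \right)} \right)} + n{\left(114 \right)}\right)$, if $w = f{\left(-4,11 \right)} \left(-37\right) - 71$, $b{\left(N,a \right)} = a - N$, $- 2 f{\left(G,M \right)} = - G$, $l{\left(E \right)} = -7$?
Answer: $\frac{6984065}{114} \approx 61264.0$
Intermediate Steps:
$f{\left(G,M \right)} = \frac{G}{2}$ ($f{\left(G,M \right)} = - \frac{\left(-1\right) G}{2} = \frac{G}{2}$)
$w = 3$ ($w = \frac{1}{2} \left(-4\right) \left(-37\right) - 71 = \left(-2\right) \left(-37\right) - 71 = 74 - 71 = 3$)
$\left(-27608 + w\right) \left(b{\left(D{\left(-4 \right)},l{\left(11 \right)} \right)} + n{\left(114 \right)}\right) = \left(-27608 + 3\right) \left(\left(-7 - -4\right) + \frac{89}{114}\right) = - 27605 \left(\left(-7 + 4\right) + 89 \cdot \frac{1}{114}\right) = - 27605 \left(-3 + \frac{89}{114}\right) = \left(-27605\right) \left(- \frac{253}{114}\right) = \frac{6984065}{114}$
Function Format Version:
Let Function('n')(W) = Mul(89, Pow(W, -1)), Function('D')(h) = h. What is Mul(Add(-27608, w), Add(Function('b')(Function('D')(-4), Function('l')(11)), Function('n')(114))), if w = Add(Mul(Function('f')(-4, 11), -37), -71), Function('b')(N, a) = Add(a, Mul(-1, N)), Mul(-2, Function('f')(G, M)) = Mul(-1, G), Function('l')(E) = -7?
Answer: Rational(6984065, 114) ≈ 61264.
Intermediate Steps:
Function('f')(G, M) = Mul(Rational(1, 2), G) (Function('f')(G, M) = Mul(Rational(-1, 2), Mul(-1, G)) = Mul(Rational(1, 2), G))
w = 3 (w = Add(Mul(Mul(Rational(1, 2), -4), -37), -71) = Add(Mul(-2, -37), -71) = Add(74, -71) = 3)
Mul(Add(-27608, w), Add(Function('b')(Function('D')(-4), Function('l')(11)), Function('n')(114))) = Mul(Add(-27608, 3), Add(Add(-7, Mul(-1, -4)), Mul(89, Pow(114, -1)))) = Mul(-27605, Add(Add(-7, 4), Mul(89, Rational(1, 114)))) = Mul(-27605, Add(-3, Rational(89, 114))) = Mul(-27605, Rational(-253, 114)) = Rational(6984065, 114)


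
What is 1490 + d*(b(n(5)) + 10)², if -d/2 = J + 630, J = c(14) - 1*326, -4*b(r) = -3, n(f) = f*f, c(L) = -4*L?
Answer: -55829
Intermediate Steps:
n(f) = f²
b(r) = ¾ (b(r) = -¼*(-3) = ¾)
J = -382 (J = -4*14 - 1*326 = -56 - 326 = -382)
d = -496 (d = -2*(-382 + 630) = -2*248 = -496)
1490 + d*(b(n(5)) + 10)² = 1490 - 496*(¾ + 10)² = 1490 - 496*(43/4)² = 1490 - 496*1849/16 = 1490 - 57319 = -55829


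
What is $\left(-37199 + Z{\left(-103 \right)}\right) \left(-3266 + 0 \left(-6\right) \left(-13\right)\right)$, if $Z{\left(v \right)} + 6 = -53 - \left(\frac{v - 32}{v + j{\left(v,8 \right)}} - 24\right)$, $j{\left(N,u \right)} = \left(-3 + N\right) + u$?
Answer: $\frac{8147765318}{67} \approx 1.2161 \cdot 10^{8}$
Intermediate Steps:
$j{\left(N,u \right)} = -3 + N + u$
$Z{\left(v \right)} = -35 - \frac{-32 + v}{5 + 2 v}$ ($Z{\left(v \right)} = -6 - \left(53 - 24 + \frac{v - 32}{v + \left(-3 + v + 8\right)}\right) = -6 - \left(29 + \frac{-32 + v}{v + \left(5 + v\right)}\right) = -6 - \left(29 + \frac{-32 + v}{5 + 2 v}\right) = -35 - \frac{-32 + v}{5 + 2 v}$)
$\left(-37199 + Z{\left(-103 \right)}\right) \left(-3266 + 0 \left(-6\right) \left(-13\right)\right) = \left(-37199 + \frac{-143 - -7313}{5 + 2 \left(-103\right)}\right) \left(-3266 + 0 \left(-6\right) \left(-13\right)\right) = \left(-37199 + \frac{-143 + 7313}{5 - 206}\right) \left(-3266 + 0 \left(-13\right)\right) = \left(-37199 + \frac{1}{-201} \cdot 7170\right) \left(-3266 + 0\right) = \left(-37199 - \frac{2390}{67}\right) \left(-3266\right) = \left(- \frac{2494723}{67}\right) \left(-3266\right) = \frac{8147765318}{67}$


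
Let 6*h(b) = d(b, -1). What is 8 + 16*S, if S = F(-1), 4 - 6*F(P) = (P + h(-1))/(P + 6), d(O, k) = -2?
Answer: 872/45 ≈ 19.378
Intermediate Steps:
h(b) = -⅓ (h(b) = (⅙)*(-2) = -⅓)
F(P) = ⅔ - (-⅓ + P)/(6*(6 + P)) (F(P) = ⅔ - (P - ⅓)/(6*(P + 6)) = ⅔ - (-⅓ + P)/(6*(6 + P)))
S = 32/45 (S = (73 + 9*(-1))/(18*(6 - 1)) = (1/18)*(73 - 9)/5 = (1/18)*(⅕)*64 = 32/45 ≈ 0.71111)
8 + 16*S = 8 + 16*(32/45) = 8 + 512/45 = 872/45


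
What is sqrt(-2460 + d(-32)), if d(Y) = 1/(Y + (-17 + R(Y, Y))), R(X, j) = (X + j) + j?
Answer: I*sqrt(51721645)/145 ≈ 49.598*I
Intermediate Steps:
R(X, j) = X + 2*j
d(Y) = 1/(-17 + 4*Y) (d(Y) = 1/(Y + (-17 + (Y + 2*Y))) = 1/(Y + (-17 + 3*Y)) = 1/(-17 + 4*Y))
sqrt(-2460 + d(-32)) = sqrt(-2460 + 1/(-17 + 4*(-32))) = sqrt(-2460 + 1/(-17 - 128)) = sqrt(-2460 + 1/(-145)) = sqrt(-2460 - 1/145) = sqrt(-356701/145) = I*sqrt(51721645)/145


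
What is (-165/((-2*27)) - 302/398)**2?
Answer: 67683529/12830724 ≈ 5.2751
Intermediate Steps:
(-165/((-2*27)) - 302/398)**2 = (-165/(-54) - 302*1/398)**2 = (-165*(-1/54) - 151/199)**2 = (55/18 - 151/199)**2 = (8227/3582)**2 = 67683529/12830724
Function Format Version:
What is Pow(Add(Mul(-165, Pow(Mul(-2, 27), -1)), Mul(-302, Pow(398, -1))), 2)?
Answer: Rational(67683529, 12830724) ≈ 5.2751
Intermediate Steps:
Pow(Add(Mul(-165, Pow(Mul(-2, 27), -1)), Mul(-302, Pow(398, -1))), 2) = Pow(Add(Mul(-165, Pow(-54, -1)), Mul(-302, Rational(1, 398))), 2) = Pow(Add(Mul(-165, Rational(-1, 54)), Rational(-151, 199)), 2) = Pow(Add(Rational(55, 18), Rational(-151, 199)), 2) = Pow(Rational(8227, 3582), 2) = Rational(67683529, 12830724)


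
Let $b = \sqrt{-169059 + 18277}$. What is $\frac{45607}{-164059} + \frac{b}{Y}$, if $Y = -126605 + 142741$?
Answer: $- \frac{45607}{164059} + \frac{i \sqrt{150782}}{16136} \approx -0.27799 + 0.024065 i$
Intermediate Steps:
$b = i \sqrt{150782}$ ($b = \sqrt{-150782} = i \sqrt{150782} \approx 388.31 i$)
$Y = 16136$
$\frac{45607}{-164059} + \frac{b}{Y} = \frac{45607}{-164059} + \frac{i \sqrt{150782}}{16136} = 45607 \left(- \frac{1}{164059}\right) + i \sqrt{150782} \cdot \frac{1}{16136} = - \frac{45607}{164059} + \frac{i \sqrt{150782}}{16136}$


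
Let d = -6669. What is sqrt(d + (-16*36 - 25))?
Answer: I*sqrt(7270) ≈ 85.264*I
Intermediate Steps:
sqrt(d + (-16*36 - 25)) = sqrt(-6669 + (-16*36 - 25)) = sqrt(-6669 + (-576 - 25)) = sqrt(-6669 - 601) = sqrt(-7270) = I*sqrt(7270)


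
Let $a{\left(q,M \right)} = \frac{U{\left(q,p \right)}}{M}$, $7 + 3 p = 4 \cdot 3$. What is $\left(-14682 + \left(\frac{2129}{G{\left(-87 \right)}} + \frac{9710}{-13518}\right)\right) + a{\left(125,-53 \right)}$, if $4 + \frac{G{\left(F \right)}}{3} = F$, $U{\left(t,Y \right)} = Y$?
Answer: $- \frac{478892144615}{32598657} \approx -14691.0$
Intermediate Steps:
$p = \frac{5}{3}$ ($p = - \frac{7}{3} + \frac{4 \cdot 3}{3} = - \frac{7}{3} + \frac{1}{3} \cdot 12 = - \frac{7}{3} + 4 = \frac{5}{3} \approx 1.6667$)
$G{\left(F \right)} = -12 + 3 F$
$a{\left(q,M \right)} = \frac{5}{3 M}$
$\left(-14682 + \left(\frac{2129}{G{\left(-87 \right)}} + \frac{9710}{-13518}\right)\right) + a{\left(125,-53 \right)} = \left(-14682 + \left(\frac{2129}{-12 + 3 \left(-87\right)} + \frac{9710}{-13518}\right)\right) + \frac{5}{3 \left(-53\right)} = \left(-14682 + \left(\frac{2129}{-12 - 261} + 9710 \left(- \frac{1}{13518}\right)\right)\right) + \frac{5}{3} \left(- \frac{1}{53}\right) = \left(-14682 + \left(\frac{2129}{-273} - \frac{4855}{6759}\right)\right) - \frac{5}{159} = \left(-14682 + \left(2129 \left(- \frac{1}{273}\right) - \frac{4855}{6759}\right)\right) - \frac{5}{159} = \left(-14682 - \frac{5238442}{615069}\right) - \frac{5}{159} = - \frac{9035681500}{615069} - \frac{5}{159} = - \frac{478892144615}{32598657}$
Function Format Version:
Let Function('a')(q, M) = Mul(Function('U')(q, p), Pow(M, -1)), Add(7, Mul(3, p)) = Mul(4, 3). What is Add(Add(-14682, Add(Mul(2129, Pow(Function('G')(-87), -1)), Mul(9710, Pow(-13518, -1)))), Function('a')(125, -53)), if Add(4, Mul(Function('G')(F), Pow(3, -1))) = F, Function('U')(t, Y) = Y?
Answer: Rational(-478892144615, 32598657) ≈ -14691.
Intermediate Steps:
p = Rational(5, 3) (p = Add(Rational(-7, 3), Mul(Rational(1, 3), Mul(4, 3))) = Add(Rational(-7, 3), Mul(Rational(1, 3), 12)) = Add(Rational(-7, 3), 4) = Rational(5, 3) ≈ 1.6667)
Function('G')(F) = Add(-12, Mul(3, F))
Function('a')(q, M) = Mul(Rational(5, 3), Pow(M, -1))
Add(Add(-14682, Add(Mul(2129, Pow(Function('G')(-87), -1)), Mul(9710, Pow(-13518, -1)))), Function('a')(125, -53)) = Add(Add(-14682, Add(Mul(2129, Pow(Add(-12, Mul(3, -87)), -1)), Mul(9710, Pow(-13518, -1)))), Mul(Rational(5, 3), Pow(-53, -1))) = Add(Add(-14682, Add(Mul(2129, Pow(Add(-12, -261), -1)), Mul(9710, Rational(-1, 13518)))), Mul(Rational(5, 3), Rational(-1, 53))) = Add(Add(-14682, Add(Mul(2129, Pow(-273, -1)), Rational(-4855, 6759))), Rational(-5, 159)) = Add(Add(-14682, Add(Mul(2129, Rational(-1, 273)), Rational(-4855, 6759))), Rational(-5, 159)) = Add(Add(-14682, Add(Rational(-2129, 273), Rational(-4855, 6759))), Rational(-5, 159)) = Add(Add(-14682, Rational(-5238442, 615069)), Rational(-5, 159)) = Add(Rational(-9035681500, 615069), Rational(-5, 159)) = Rational(-478892144615, 32598657)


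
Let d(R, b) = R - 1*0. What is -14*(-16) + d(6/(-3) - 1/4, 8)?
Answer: 887/4 ≈ 221.75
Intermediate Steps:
d(R, b) = R (d(R, b) = R + 0 = R)
-14*(-16) + d(6/(-3) - 1/4, 8) = -14*(-16) + (6/(-3) - 1/4) = 224 + (6*(-⅓) - 1*¼) = 224 + (-2 - ¼) = 224 - 9/4 = 887/4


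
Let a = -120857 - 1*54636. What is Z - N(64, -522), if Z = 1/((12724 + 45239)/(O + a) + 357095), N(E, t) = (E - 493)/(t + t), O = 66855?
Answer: -5547508290497/13500321969156 ≈ -0.41092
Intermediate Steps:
a = -175493 (a = -120857 - 54636 = -175493)
N(E, t) = (-493 + E)/(2*t) (N(E, t) = (-493 + E)/((2*t)) = (-493 + E)*(1/(2*t)) = (-493 + E)/(2*t))
Z = 108638/38794028647 (Z = 1/((12724 + 45239)/(66855 - 175493) + 357095) = 1/(57963/(-108638) + 357095) = 1/(57963*(-1/108638) + 357095) = 1/(-57963/108638 + 357095) = 1/(38794028647/108638) = 108638/38794028647 ≈ 2.8004e-6)
Z - N(64, -522) = 108638/38794028647 - (-493 + 64)/(2*(-522)) = 108638/38794028647 - (-1)*(-429)/(2*522) = 108638/38794028647 - 1*143/348 = 108638/38794028647 - 143/348 = -5547508290497/13500321969156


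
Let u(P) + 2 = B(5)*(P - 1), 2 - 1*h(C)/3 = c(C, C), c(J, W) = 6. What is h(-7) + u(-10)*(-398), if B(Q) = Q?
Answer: 22674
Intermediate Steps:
h(C) = -12 (h(C) = 6 - 3*6 = 6 - 18 = -12)
u(P) = -7 + 5*P (u(P) = -2 + 5*(P - 1) = -2 + 5*(-1 + P) = -2 + (-5 + 5*P) = -7 + 5*P)
h(-7) + u(-10)*(-398) = -12 + (-7 + 5*(-10))*(-398) = -12 + (-7 - 50)*(-398) = -12 - 57*(-398) = -12 + 22686 = 22674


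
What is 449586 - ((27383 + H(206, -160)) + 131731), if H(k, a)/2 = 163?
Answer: 290146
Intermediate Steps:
H(k, a) = 326 (H(k, a) = 2*163 = 326)
449586 - ((27383 + H(206, -160)) + 131731) = 449586 - ((27383 + 326) + 131731) = 449586 - (27709 + 131731) = 449586 - 1*159440 = 449586 - 159440 = 290146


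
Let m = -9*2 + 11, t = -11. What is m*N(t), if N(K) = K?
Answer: 77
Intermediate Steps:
m = -7 (m = -18 + 11 = -7)
m*N(t) = -7*(-11) = 77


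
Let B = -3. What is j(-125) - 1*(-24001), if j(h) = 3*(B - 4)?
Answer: 23980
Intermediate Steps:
j(h) = -21 (j(h) = 3*(-3 - 4) = 3*(-7) = -21)
j(-125) - 1*(-24001) = -21 - 1*(-24001) = -21 + 24001 = 23980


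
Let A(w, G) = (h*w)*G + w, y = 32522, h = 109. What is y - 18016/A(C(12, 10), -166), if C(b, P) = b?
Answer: 1765266142/54279 ≈ 32522.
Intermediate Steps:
A(w, G) = w + 109*G*w (A(w, G) = (109*w)*G + w = 109*G*w + w = w + 109*G*w)
y - 18016/A(C(12, 10), -166) = 32522 - 18016*1/(12*(1 + 109*(-166))) = 32522 - 18016*1/(12*(1 - 18094)) = 32522 - 18016/(12*(-18093)) = 32522 - 18016/(-217116) = 32522 - 18016*(-1/217116) = 32522 + 4504/54279 = 1765266142/54279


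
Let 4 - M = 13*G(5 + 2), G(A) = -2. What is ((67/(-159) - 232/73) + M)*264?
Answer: 26965928/3869 ≈ 6969.7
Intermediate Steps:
M = 30 (M = 4 - 13*(-2) = 4 - 1*(-26) = 4 + 26 = 30)
((67/(-159) - 232/73) + M)*264 = ((67/(-159) - 232/73) + 30)*264 = ((67*(-1/159) - 232*1/73) + 30)*264 = ((-67/159 - 232/73) + 30)*264 = (-41779/11607 + 30)*264 = (306431/11607)*264 = 26965928/3869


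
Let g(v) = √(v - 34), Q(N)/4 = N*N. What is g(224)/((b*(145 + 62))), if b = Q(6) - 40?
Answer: √190/21528 ≈ 0.00064028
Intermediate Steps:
Q(N) = 4*N² (Q(N) = 4*(N*N) = 4*N²)
b = 104 (b = 4*6² - 40 = 4*36 - 40 = 144 - 40 = 104)
g(v) = √(-34 + v)
g(224)/((b*(145 + 62))) = √(-34 + 224)/((104*(145 + 62))) = √190/((104*207)) = √190/21528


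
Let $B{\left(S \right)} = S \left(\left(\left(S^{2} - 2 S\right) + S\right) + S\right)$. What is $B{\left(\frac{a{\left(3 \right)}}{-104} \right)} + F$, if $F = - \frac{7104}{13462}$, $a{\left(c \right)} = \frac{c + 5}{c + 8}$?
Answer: $- \frac{10386789995}{19682837317} \approx -0.52771$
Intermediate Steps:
$a{\left(c \right)} = \frac{5 + c}{8 + c}$
$F = - \frac{3552}{6731}$ ($F = \left(-7104\right) \frac{1}{13462} = - \frac{3552}{6731} \approx -0.52771$)
$B{\left(S \right)} = S^{3}$ ($B{\left(S \right)} = S \left(\left(S^{2} - S\right) + S\right) = S S^{2} = S^{3}$)
$B{\left(\frac{a{\left(3 \right)}}{-104} \right)} + F = \left(\frac{\frac{1}{8 + 3} \left(5 + 3\right)}{-104}\right)^{3} - \frac{3552}{6731} = \left(\frac{1}{11} \cdot 8 \left(- \frac{1}{104}\right)\right)^{3} - \frac{3552}{6731} = \left(\frac{8}{11} \left(- \frac{1}{104}\right)\right)^{3} - \frac{3552}{6731} = \left(- \frac{1}{143}\right)^{3} - \frac{3552}{6731} = - \frac{1}{2924207} - \frac{3552}{6731} = - \frac{10386789995}{19682837317}$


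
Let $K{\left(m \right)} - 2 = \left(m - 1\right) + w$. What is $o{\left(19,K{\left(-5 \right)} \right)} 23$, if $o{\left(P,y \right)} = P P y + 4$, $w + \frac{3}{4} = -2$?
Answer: $- \frac{223813}{4} \approx -55953.0$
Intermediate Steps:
$w = - \frac{11}{4}$ ($w = - \frac{3}{4} - 2 = - \frac{11}{4} \approx -2.75$)
$K{\left(m \right)} = - \frac{7}{4} + m$ ($K{\left(m \right)} = 2 + \left(\left(m - 1\right) - \frac{11}{4}\right) = 2 + \left(\left(-1 + m\right) - \frac{11}{4}\right) = 2 + \left(- \frac{15}{4} + m\right) = - \frac{7}{4} + m$)
$o{\left(P,y \right)} = 4 + y P^{2}$ ($o{\left(P,y \right)} = P^{2} y + 4 = y P^{2} + 4 = 4 + y P^{2}$)
$o{\left(19,K{\left(-5 \right)} \right)} 23 = \left(4 + \left(- \frac{7}{4} - 5\right) 19^{2}\right) 23 = \left(4 - \frac{9747}{4}\right) 23 = \left(- \frac{9731}{4}\right) 23 = - \frac{223813}{4}$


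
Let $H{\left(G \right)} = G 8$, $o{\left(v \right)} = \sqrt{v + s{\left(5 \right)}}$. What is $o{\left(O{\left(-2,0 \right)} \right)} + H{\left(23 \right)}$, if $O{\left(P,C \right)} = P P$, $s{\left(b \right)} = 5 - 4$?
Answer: $184 + \sqrt{5} \approx 186.24$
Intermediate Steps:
$s{\left(b \right)} = 1$ ($s{\left(b \right)} = 5 - 4 = 1$)
$O{\left(P,C \right)} = P^{2}$
$o{\left(v \right)} = \sqrt{1 + v}$ ($o{\left(v \right)} = \sqrt{v + 1} = \sqrt{1 + v}$)
$H{\left(G \right)} = 8 G$
$o{\left(O{\left(-2,0 \right)} \right)} + H{\left(23 \right)} = \sqrt{1 + \left(-2\right)^{2}} + 8 \cdot 23 = \sqrt{1 + 4} + 184 = \sqrt{5} + 184 = 184 + \sqrt{5}$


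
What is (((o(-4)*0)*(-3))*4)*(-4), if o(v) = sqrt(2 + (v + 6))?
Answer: 0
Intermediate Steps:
o(v) = sqrt(8 + v) (o(v) = sqrt(2 + (6 + v)) = sqrt(8 + v))
(((o(-4)*0)*(-3))*4)*(-4) = (((sqrt(8 - 4)*0)*(-3))*4)*(-4) = (((sqrt(4)*0)*(-3))*4)*(-4) = (((2*0)*(-3))*4)*(-4) = ((0*(-3))*4)*(-4) = (0*4)*(-4) = 0*(-4) = 0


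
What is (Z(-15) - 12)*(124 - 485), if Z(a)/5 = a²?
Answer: -401793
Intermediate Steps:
Z(a) = 5*a²
(Z(-15) - 12)*(124 - 485) = (5*(-15)² - 12)*(124 - 485) = (5*225 - 12)*(-361) = (1125 - 12)*(-361) = 1113*(-361) = -401793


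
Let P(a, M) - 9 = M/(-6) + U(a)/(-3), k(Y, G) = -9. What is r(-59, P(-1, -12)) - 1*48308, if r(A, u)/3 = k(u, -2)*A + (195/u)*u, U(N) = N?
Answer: -46130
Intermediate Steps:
P(a, M) = 9 - a/3 - M/6 (P(a, M) = 9 + (M/(-6) + a/(-3)) = 9 + (M*(-⅙) + a*(-⅓)) = 9 + (-M/6 - a/3) = 9 + (-a/3 - M/6) = 9 - a/3 - M/6)
r(A, u) = 585 - 27*A (r(A, u) = 3*(-9*A + (195/u)*u) = 3*(-9*A + 195) = 3*(195 - 9*A) = 585 - 27*A)
r(-59, P(-1, -12)) - 1*48308 = (585 - 27*(-59)) - 1*48308 = (585 + 1593) - 48308 = 2178 - 48308 = -46130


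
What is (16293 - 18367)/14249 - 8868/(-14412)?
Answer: 8039137/17113049 ≈ 0.46977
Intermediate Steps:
(16293 - 18367)/14249 - 8868/(-14412) = -2074*1/14249 - 8868*(-1/14412) = -2074/14249 + 739/1201 = 8039137/17113049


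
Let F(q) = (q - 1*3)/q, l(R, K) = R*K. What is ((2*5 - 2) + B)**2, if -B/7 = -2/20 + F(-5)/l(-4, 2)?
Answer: 10201/100 ≈ 102.01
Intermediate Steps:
l(R, K) = K*R
F(q) = (-3 + q)/q (F(q) = (q - 3)/q = (-3 + q)/q)
B = 21/10 (B = -7*(-2/20 + ((-3 - 5)/(-5))/((2*(-4)))) = -7*(-2*1/20 - 1/5*(-8)/(-8)) = -7*(-1/10 + (8/5)*(-1/8)) = -7*(-1/10 - 1/5) = -7*(-3/10) = 21/10 ≈ 2.1000)
((2*5 - 2) + B)**2 = ((2*5 - 2) + 21/10)**2 = ((10 - 2) + 21/10)**2 = (8 + 21/10)**2 = (101/10)**2 = 10201/100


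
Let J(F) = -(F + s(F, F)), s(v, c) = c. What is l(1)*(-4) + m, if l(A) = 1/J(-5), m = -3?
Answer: -17/5 ≈ -3.4000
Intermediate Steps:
J(F) = -2*F (J(F) = -(F + F) = -2*F)
l(A) = ⅒ (l(A) = 1/(-2*(-5)) = 1/10 = 1*(⅒) = ⅒)
l(1)*(-4) + m = (⅒)*(-4) - 3 = -⅖ - 3 = -17/5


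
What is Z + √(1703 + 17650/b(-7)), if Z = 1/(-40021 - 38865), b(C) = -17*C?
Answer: -1/78886 + √26216533/119 ≈ 43.027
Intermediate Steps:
Z = -1/78886 (Z = 1/(-78886) = -1/78886 ≈ -1.2677e-5)
Z + √(1703 + 17650/b(-7)) = -1/78886 + √(1703 + 17650/((-17*(-7)))) = -1/78886 + √(1703 + 17650/119) = -1/78886 + √(220307/119) = -1/78886 + √26216533/119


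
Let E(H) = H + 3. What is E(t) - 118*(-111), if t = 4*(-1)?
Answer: 13097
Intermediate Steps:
t = -4
E(H) = 3 + H
E(t) - 118*(-111) = (3 - 4) - 118*(-111) = -1 + 13098 = 13097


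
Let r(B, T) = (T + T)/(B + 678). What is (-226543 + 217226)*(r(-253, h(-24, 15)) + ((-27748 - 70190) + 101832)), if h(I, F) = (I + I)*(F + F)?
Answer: -3078467238/85 ≈ -3.6217e+7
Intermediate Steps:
h(I, F) = 4*F*I (h(I, F) = (2*I)*(2*F) = 4*F*I)
r(B, T) = 2*T/(678 + B) (r(B, T) = (2*T)/(678 + B) = 2*T/(678 + B))
(-226543 + 217226)*(r(-253, h(-24, 15)) + ((-27748 - 70190) + 101832)) = (-226543 + 217226)*(2*(4*15*(-24))/(678 - 253) + ((-27748 - 70190) + 101832)) = -9317*(2*(-1440)/425 + (-97938 + 101832)) = -9317*(2*(-1440)*(1/425) + 3894) = -9317*(-576/85 + 3894) = -9317*330414/85 = -3078467238/85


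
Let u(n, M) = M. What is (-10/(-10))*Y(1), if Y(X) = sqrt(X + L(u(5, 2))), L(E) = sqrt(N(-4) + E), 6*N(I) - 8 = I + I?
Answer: sqrt(1 + sqrt(2)) ≈ 1.5538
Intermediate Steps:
N(I) = 4/3 + I/3 (N(I) = 4/3 + (I + I)/6 = 4/3 + (2*I)/6 = 4/3 + I/3)
L(E) = sqrt(E) (L(E) = sqrt((4/3 + (1/3)*(-4)) + E) = sqrt((4/3 - 4/3) + E) = sqrt(0 + E) = sqrt(E))
Y(X) = sqrt(X + sqrt(2))
(-10/(-10))*Y(1) = (-10/(-10))*sqrt(1 + sqrt(2)) = (-1/10*(-10))*sqrt(1 + sqrt(2)) = 1*sqrt(1 + sqrt(2)) = sqrt(1 + sqrt(2))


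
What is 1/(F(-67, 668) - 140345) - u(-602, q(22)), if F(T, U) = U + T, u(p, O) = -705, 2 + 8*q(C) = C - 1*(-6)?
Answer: 98519519/139744 ≈ 705.00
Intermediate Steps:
q(C) = ½ + C/8 (q(C) = -¼ + (C - 1*(-6))/8 = -¼ + (C + 6)/8 = -¼ + (6 + C)/8 = -¼ + (¾ + C/8) = ½ + C/8)
F(T, U) = T + U
1/(F(-67, 668) - 140345) - u(-602, q(22)) = 1/((-67 + 668) - 140345) - 1*(-705) = 1/(601 - 140345) + 705 = 1/(-139744) + 705 = -1/139744 + 705 = 98519519/139744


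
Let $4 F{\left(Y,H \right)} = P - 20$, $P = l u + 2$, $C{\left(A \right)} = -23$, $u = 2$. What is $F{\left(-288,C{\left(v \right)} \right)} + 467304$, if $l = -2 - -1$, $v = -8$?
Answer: $467299$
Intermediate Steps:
$l = -1$ ($l = -2 + 1 = -1$)
$P = 0$ ($P = \left(-1\right) 2 + 2 = -2 + 2 = 0$)
$F{\left(Y,H \right)} = -5$ ($F{\left(Y,H \right)} = \frac{0 - 20}{4} = \frac{1}{4} \left(-20\right) = -5$)
$F{\left(-288,C{\left(v \right)} \right)} + 467304 = -5 + 467304 = 467299$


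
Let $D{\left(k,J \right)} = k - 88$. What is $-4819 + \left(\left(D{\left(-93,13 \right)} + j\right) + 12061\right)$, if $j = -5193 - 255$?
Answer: $1613$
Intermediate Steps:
$D{\left(k,J \right)} = -88 + k$
$j = -5448$ ($j = -5193 - 255 = -5448$)
$-4819 + \left(\left(D{\left(-93,13 \right)} + j\right) + 12061\right) = -4819 + \left(\left(\left(-88 - 93\right) - 5448\right) + 12061\right) = -4819 + \left(\left(-181 - 5448\right) + 12061\right) = -4819 + \left(-5629 + 12061\right) = -4819 + 6432 = 1613$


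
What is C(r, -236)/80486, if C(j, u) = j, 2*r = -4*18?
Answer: -18/40243 ≈ -0.00044728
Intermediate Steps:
r = -36 (r = (-4*18)/2 = (½)*(-72) = -36)
C(r, -236)/80486 = -36/80486 = -36*1/80486 = -18/40243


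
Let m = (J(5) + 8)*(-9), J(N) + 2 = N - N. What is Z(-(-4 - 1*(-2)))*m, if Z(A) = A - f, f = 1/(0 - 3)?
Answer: -126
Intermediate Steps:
f = -1/3 (f = 1/(-3) = -1/3 ≈ -0.33333)
J(N) = -2 (J(N) = -2 + (N - N) = -2 + 0 = -2)
Z(A) = 1/3 + A (Z(A) = A - 1*(-1/3) = A + 1/3 = 1/3 + A)
m = -54 (m = (-2 + 8)*(-9) = 6*(-9) = -54)
Z(-(-4 - 1*(-2)))*m = (1/3 - (-4 - 1*(-2)))*(-54) = (1/3 - (-4 + 2))*(-54) = (1/3 - 1*(-2))*(-54) = (1/3 + 2)*(-54) = (7/3)*(-54) = -126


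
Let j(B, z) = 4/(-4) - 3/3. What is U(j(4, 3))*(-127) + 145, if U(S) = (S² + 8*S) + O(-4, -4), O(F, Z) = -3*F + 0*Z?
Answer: 145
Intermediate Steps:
O(F, Z) = -3*F (O(F, Z) = -3*F + 0 = -3*F)
j(B, z) = -2 (j(B, z) = 4*(-¼) - 3*⅓ = -1 - 1 = -2)
U(S) = 12 + S² + 8*S (U(S) = (S² + 8*S) - 3*(-4) = (S² + 8*S) + 12 = 12 + S² + 8*S)
U(j(4, 3))*(-127) + 145 = (12 + (-2)² + 8*(-2))*(-127) + 145 = (12 + 4 - 16)*(-127) + 145 = 0*(-127) + 145 = 0 + 145 = 145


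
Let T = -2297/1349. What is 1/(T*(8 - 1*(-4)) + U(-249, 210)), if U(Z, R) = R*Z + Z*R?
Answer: -1349/141105984 ≈ -9.5602e-6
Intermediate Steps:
T = -2297/1349 (T = -2297*1/1349 = -2297/1349 ≈ -1.7027)
U(Z, R) = 2*R*Z (U(Z, R) = R*Z + R*Z = 2*R*Z)
1/(T*(8 - 1*(-4)) + U(-249, 210)) = 1/(-2297*(8 - 1*(-4))/1349 + 2*210*(-249)) = 1/(-2297*(8 + 4)/1349 - 104580) = 1/(-2297/1349*12 - 104580) = 1/(-27564/1349 - 104580) = 1/(-141105984/1349) = -1349/141105984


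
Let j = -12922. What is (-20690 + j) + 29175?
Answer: -4437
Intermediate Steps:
(-20690 + j) + 29175 = (-20690 - 12922) + 29175 = -33612 + 29175 = -4437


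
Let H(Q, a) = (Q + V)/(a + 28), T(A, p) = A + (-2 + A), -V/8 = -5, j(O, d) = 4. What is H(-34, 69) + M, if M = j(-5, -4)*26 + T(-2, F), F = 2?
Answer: 9512/97 ≈ 98.062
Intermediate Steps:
V = 40 (V = -8*(-5) = 40)
T(A, p) = -2 + 2*A
H(Q, a) = (40 + Q)/(28 + a) (H(Q, a) = (Q + 40)/(a + 28) = (40 + Q)/(28 + a))
M = 98 (M = 4*26 + (-2 + 2*(-2)) = 104 + (-2 - 4) = 104 - 6 = 98)
H(-34, 69) + M = (40 - 34)/(28 + 69) + 98 = 6/97 + 98 = 9512/97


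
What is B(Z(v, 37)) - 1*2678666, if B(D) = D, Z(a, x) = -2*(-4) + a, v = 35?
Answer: -2678623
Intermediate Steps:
Z(a, x) = 8 + a
B(Z(v, 37)) - 1*2678666 = (8 + 35) - 1*2678666 = 43 - 2678666 = -2678623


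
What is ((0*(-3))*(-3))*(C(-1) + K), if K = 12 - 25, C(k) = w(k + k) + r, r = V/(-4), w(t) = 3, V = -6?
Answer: 0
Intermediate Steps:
r = 3/2 (r = -6/(-4) = -6*(-1/4) = 3/2 ≈ 1.5000)
C(k) = 9/2 (C(k) = 3 + 3/2 = 9/2)
K = -13
((0*(-3))*(-3))*(C(-1) + K) = ((0*(-3))*(-3))*(9/2 - 13) = (0*(-3))*(-17/2) = 0*(-17/2) = 0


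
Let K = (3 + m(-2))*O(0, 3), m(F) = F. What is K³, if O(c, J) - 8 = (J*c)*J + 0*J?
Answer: 512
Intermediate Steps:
O(c, J) = 8 + c*J² (O(c, J) = 8 + ((J*c)*J + 0*J) = 8 + (c*J² + 0) = 8 + c*J²)
K = 8 (K = (3 - 2)*(8 + 0*3²) = 1*(8 + 0*9) = 1*(8 + 0) = 1*8 = 8)
K³ = 8³ = 512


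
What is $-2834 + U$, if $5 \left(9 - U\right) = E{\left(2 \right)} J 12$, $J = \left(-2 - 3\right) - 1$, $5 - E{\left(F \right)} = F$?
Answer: $- \frac{13909}{5} \approx -2781.8$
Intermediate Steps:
$E{\left(F \right)} = 5 - F$
$J = -6$ ($J = -5 - 1 = -6$)
$U = \frac{261}{5}$ ($U = 9 - \frac{\left(5 - 2\right) \left(-6\right) 12}{5} = 9 - \frac{3 \left(-6\right) 12}{5} = 9 - \frac{\left(-18\right) 12}{5} = 9 - - \frac{216}{5} = 9 + \frac{216}{5} = \frac{261}{5} \approx 52.2$)
$-2834 + U = -2834 + \frac{261}{5} = - \frac{13909}{5}$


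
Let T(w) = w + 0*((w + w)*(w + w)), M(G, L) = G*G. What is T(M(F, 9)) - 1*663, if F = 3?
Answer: -654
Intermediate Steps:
M(G, L) = G²
T(w) = w (T(w) = w + 0*((2*w)*(2*w)) = w + 0*(4*w²) = w + 0 = w)
T(M(F, 9)) - 1*663 = 3² - 1*663 = 9 - 663 = -654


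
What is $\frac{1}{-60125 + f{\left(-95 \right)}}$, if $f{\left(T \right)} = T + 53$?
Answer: $- \frac{1}{60167} \approx -1.662 \cdot 10^{-5}$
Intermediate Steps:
$f{\left(T \right)} = 53 + T$
$\frac{1}{-60125 + f{\left(-95 \right)}} = \frac{1}{-60125 + \left(53 - 95\right)} = \frac{1}{-60125 - 42} = \frac{1}{-60167} = - \frac{1}{60167}$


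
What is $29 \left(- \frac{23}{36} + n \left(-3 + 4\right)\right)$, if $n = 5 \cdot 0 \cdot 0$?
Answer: $- \frac{667}{36} \approx -18.528$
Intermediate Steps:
$n = 0$ ($n = 0 \cdot 0 = 0$)
$29 \left(- \frac{23}{36} + n \left(-3 + 4\right)\right) = 29 \left(- \frac{23}{36} + 0 \left(-3 + 4\right)\right) = 29 \left(\left(-23\right) \frac{1}{36} + 0 \cdot 1\right) = 29 \left(- \frac{23}{36} + 0\right) = 29 \left(- \frac{23}{36}\right) = - \frac{667}{36}$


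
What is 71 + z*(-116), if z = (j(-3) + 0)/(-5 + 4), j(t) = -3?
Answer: -277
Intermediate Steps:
z = 3 (z = (-3 + 0)/(-5 + 4) = -3/(-1) = -1*(-3) = 3)
71 + z*(-116) = 71 + 3*(-116) = 71 - 348 = -277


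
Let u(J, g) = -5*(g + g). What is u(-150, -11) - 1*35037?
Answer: -34927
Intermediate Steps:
u(J, g) = -10*g
u(-150, -11) - 1*35037 = -10*(-11) - 1*35037 = 110 - 35037 = -34927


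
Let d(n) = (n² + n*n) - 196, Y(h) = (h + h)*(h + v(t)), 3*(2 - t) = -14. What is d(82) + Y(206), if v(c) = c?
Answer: 302612/3 ≈ 1.0087e+5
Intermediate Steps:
t = 20/3 (t = 2 - ⅓*(-14) = 2 + 14/3 = 20/3 ≈ 6.6667)
Y(h) = 2*h*(20/3 + h) (Y(h) = (h + h)*(h + 20/3) = (2*h)*(20/3 + h) = 2*h*(20/3 + h))
d(n) = -196 + 2*n² (d(n) = (n² + n²) - 196 = 2*n² - 196 = -196 + 2*n²)
d(82) + Y(206) = (-196 + 2*82²) + (⅔)*206*(20 + 3*206) = (-196 + 2*6724) + (⅔)*206*(20 + 618) = (-196 + 13448) + (⅔)*206*638 = 13252 + 262856/3 = 302612/3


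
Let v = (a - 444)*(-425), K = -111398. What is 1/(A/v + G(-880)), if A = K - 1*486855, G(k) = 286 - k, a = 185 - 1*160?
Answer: 178075/207037197 ≈ 0.00086011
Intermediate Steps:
a = 25 (a = 185 - 160 = 25)
A = -598253 (A = -111398 - 1*486855 = -111398 - 486855 = -598253)
v = 178075 (v = (25 - 444)*(-425) = -419*(-425) = 178075)
1/(A/v + G(-880)) = 1/(-598253/178075 + (286 - 1*(-880))) = 1/(-598253*1/178075 + (286 + 880)) = 1/(-598253/178075 + 1166) = 1/(207037197/178075) = 178075/207037197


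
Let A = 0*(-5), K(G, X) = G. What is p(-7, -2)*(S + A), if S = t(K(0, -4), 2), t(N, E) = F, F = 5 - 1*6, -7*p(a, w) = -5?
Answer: -5/7 ≈ -0.71429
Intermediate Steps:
p(a, w) = 5/7 (p(a, w) = -⅐*(-5) = 5/7)
F = -1 (F = 5 - 6 = -1)
t(N, E) = -1
A = 0
S = -1
p(-7, -2)*(S + A) = 5*(-1 + 0)/7 = (5/7)*(-1) = -5/7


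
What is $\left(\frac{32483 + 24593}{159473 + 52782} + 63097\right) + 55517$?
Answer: $\frac{25176471646}{212255} \approx 1.1861 \cdot 10^{5}$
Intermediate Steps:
$\left(\frac{32483 + 24593}{159473 + 52782} + 63097\right) + 55517 = \left(\frac{57076}{212255} + 63097\right) + 55517 = \frac{13392710811}{212255} + 55517 = \frac{25176471646}{212255}$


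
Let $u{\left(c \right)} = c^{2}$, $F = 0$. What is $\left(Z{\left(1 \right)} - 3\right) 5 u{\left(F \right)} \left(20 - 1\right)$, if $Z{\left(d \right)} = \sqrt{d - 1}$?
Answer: $0$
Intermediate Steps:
$Z{\left(d \right)} = \sqrt{-1 + d}$
$\left(Z{\left(1 \right)} - 3\right) 5 u{\left(F \right)} \left(20 - 1\right) = \left(\sqrt{-1 + 1} - 3\right) 5 \cdot 0^{2} \left(20 - 1\right) = \left(\sqrt{0} - 3\right) 5 \cdot 0 \left(20 - 1\right) = \left(0 - 3\right) 5 \cdot 0 \cdot 19 = \left(-3\right) 5 \cdot 0 \cdot 19 = \left(-15\right) 0 \cdot 19 = 0 \cdot 19 = 0$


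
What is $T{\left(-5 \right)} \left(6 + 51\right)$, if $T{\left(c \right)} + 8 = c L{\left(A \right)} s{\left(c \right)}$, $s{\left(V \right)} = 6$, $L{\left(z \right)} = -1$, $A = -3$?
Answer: $1254$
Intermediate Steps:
$T{\left(c \right)} = -8 - 6 c$ ($T{\left(c \right)} = -8 + c \left(-1\right) 6 = -8 + - c 6 = -8 - 6 c$)
$T{\left(-5 \right)} \left(6 + 51\right) = \left(-8 - -30\right) \left(6 + 51\right) = \left(-8 + 30\right) 57 = 22 \cdot 57 = 1254$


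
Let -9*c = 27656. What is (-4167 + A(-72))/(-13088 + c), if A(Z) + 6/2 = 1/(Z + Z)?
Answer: 600481/2327168 ≈ 0.25803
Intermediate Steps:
c = -27656/9 (c = -1/9*27656 = -27656/9 ≈ -3072.9)
A(Z) = -3 + 1/(2*Z) (A(Z) = -3 + 1/(Z + Z) = -3 + 1/(2*Z))
(-4167 + A(-72))/(-13088 + c) = (-4167 + (-3 + (1/2)/(-72)))/(-13088 - 27656/9) = (-4167 + (-3 + (1/2)*(-1/72)))/(-145448/9) = (-4167 + (-3 - 1/144))*(-9/145448) = (-4167 - 433/144)*(-9/145448) = -600481/144*(-9/145448) = 600481/2327168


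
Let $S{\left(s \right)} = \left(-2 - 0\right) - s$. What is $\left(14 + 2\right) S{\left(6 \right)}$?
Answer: $-128$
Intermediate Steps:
$S{\left(s \right)} = -2 - s$ ($S{\left(s \right)} = \left(-2 + 0\right) - s = -2 - s$)
$\left(14 + 2\right) S{\left(6 \right)} = \left(14 + 2\right) \left(-2 - 6\right) = 16 \left(-2 - 6\right) = 16 \left(-8\right) = -128$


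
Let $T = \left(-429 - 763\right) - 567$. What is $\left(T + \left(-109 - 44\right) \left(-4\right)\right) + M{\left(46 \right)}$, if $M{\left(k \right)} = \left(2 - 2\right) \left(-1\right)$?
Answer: $-1147$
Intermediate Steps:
$M{\left(k \right)} = 0$ ($M{\left(k \right)} = 0 \left(-1\right) = 0$)
$T = -1759$ ($T = -1192 - 567 = -1759$)
$\left(T + \left(-109 - 44\right) \left(-4\right)\right) + M{\left(46 \right)} = \left(-1759 + \left(-109 - 44\right) \left(-4\right)\right) + 0 = \left(-1759 - -612\right) + 0 = \left(-1759 + 612\right) + 0 = -1147 + 0 = -1147$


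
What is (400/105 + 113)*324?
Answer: 264924/7 ≈ 37846.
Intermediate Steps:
(400/105 + 113)*324 = (400*(1/105) + 113)*324 = (80/21 + 113)*324 = (2453/21)*324 = 264924/7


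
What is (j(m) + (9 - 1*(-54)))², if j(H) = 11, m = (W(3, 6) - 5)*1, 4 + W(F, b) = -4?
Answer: 5476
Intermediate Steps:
W(F, b) = -8 (W(F, b) = -4 - 4 = -8)
m = -13 (m = (-8 - 5)*1 = -13*1 = -13)
(j(m) + (9 - 1*(-54)))² = (11 + (9 - 1*(-54)))² = (11 + (9 + 54))² = (11 + 63)² = 74² = 5476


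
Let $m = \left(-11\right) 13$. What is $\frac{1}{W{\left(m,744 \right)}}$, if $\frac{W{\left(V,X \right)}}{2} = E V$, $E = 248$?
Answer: $- \frac{1}{70928} \approx -1.4099 \cdot 10^{-5}$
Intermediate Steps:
$m = -143$
$W{\left(V,X \right)} = 496 V$ ($W{\left(V,X \right)} = 2 \cdot 248 V = 496 V$)
$\frac{1}{W{\left(m,744 \right)}} = \frac{1}{496 \left(-143\right)} = \frac{1}{-70928} = - \frac{1}{70928}$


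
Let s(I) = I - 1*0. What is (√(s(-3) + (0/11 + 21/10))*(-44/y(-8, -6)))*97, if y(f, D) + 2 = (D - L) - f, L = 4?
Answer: 3201*I*√10/10 ≈ 1012.2*I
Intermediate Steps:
s(I) = I (s(I) = I + 0 = I)
y(f, D) = -6 + D - f (y(f, D) = -2 + ((D - 1*4) - f) = -2 + ((D - 4) - f) = -2 + ((-4 + D) - f) = -2 + (-4 + D - f) = -6 + D - f)
(√(s(-3) + (0/11 + 21/10))*(-44/y(-8, -6)))*97 = (√(-3 + (0/11 + 21/10))*(-44/(-6 - 6 - 1*(-8))))*97 = (√(-3 + (0*(1/11) + 21*(⅒)))*(-44/(-6 - 6 + 8)))*97 = (√(-3 + (0 + 21/10))*(-44/(-4)))*97 = (√(-3 + 21/10)*(-44*(-¼)))*97 = (√(-9/10)*11)*97 = ((3*I*√10/10)*11)*97 = (33*I*√10/10)*97 = 3201*I*√10/10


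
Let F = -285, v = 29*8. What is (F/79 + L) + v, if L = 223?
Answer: 35660/79 ≈ 451.39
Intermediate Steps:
v = 232
(F/79 + L) + v = (-285/79 + 223) + 232 = 17332/79 + 232 = 35660/79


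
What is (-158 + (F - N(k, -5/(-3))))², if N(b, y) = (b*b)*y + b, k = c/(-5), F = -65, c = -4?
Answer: 11377129/225 ≈ 50565.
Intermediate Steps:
k = ⅘ (k = -4/(-5) = -4*(-⅕) = ⅘ ≈ 0.80000)
N(b, y) = b + y*b² (N(b, y) = b²*y + b = y*b² + b = b + y*b²)
(-158 + (F - N(k, -5/(-3))))² = (-158 + (-65 - 4*(1 + 4*(-5/(-3))/5)/5))² = (-158 + (-65 - 4*(1 + 4*(-5*(-⅓))/5)/5))² = (-158 + (-65 - 4*(1 + (⅘)*(5/3))/5))² = (-158 + (-65 - 4*(1 + 4/3)/5))² = (-158 + (-65 - 4*7/(5*3)))² = (-158 + (-65 - 1*28/15))² = (-158 + (-65 - 28/15))² = (-158 - 1003/15)² = (-3373/15)² = 11377129/225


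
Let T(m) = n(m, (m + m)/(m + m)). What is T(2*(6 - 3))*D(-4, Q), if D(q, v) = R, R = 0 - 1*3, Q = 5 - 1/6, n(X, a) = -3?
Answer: 9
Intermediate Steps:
Q = 29/6 (Q = 5 - 1/6 = 29/6 ≈ 4.8333)
T(m) = -3
R = -3 (R = 0 - 3 = -3)
D(q, v) = -3
T(2*(6 - 3))*D(-4, Q) = -3*(-3) = 9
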